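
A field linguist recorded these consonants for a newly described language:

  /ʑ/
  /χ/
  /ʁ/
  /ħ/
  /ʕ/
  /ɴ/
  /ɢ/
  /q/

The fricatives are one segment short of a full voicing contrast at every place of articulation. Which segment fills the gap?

/ɕ/

place of articulation  voiceless  voiced  
alveolo-palatal   —         ʑ       
uvular            χ         ʁ       
pharyngeal        ħ         ʕ       
The alveolo-palatal row has no voiceless member, so the gap is the voiceless alveolo-palatal fricative /ɕ/.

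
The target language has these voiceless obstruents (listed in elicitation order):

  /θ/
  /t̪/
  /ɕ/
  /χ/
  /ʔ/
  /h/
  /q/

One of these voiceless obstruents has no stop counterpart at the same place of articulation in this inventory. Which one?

Dental: /t̪/ ~ /θ/
Uvular: /q/ ~ /χ/
Glottal: /ʔ/ ~ /h/
Alveolo-palatal: only /ɕ/ (fricative); no stop partner.
So /ɕ/ is the unpaired segment.

/ɕ/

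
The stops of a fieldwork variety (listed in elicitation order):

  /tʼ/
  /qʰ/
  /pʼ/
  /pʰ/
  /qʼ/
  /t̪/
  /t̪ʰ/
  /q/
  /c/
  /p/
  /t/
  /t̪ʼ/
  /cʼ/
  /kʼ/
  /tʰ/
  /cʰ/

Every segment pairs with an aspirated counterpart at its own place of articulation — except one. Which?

Bilabial: /p/ ~ /pʰ/ ~ /pʼ/
Dental: /t̪/ ~ /t̪ʰ/ ~ /t̪ʼ/
Alveolar: /t/ ~ /tʰ/ ~ /tʼ/
Palatal: /c/ ~ /cʰ/ ~ /cʼ/
Uvular: /q/ ~ /qʰ/ ~ /qʼ/
Velar: only /kʼ/ (ejective); no aspirated partner.
So /kʼ/ is the unpaired segment.

/kʼ/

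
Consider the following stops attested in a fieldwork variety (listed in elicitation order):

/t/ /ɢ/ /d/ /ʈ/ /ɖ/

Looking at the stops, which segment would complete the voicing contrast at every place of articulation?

alveolar: voiceless /t/, voiced /d/.
retroflex: voiceless /ʈ/, voiced /ɖ/.
uvular: voiceless —, voiced /ɢ/.
The uvular row has no voiceless member, so the gap is the voiceless uvular stop /q/.

/q/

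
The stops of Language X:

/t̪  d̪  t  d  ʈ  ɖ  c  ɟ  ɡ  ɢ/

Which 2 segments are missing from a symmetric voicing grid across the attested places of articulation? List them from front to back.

/k/, /q/

dental: voiceless /t̪/, voiced /d̪/.
alveolar: voiceless /t/, voiced /d/.
retroflex: voiceless /ʈ/, voiced /ɖ/.
palatal: voiceless /c/, voiced /ɟ/.
velar: voiceless —, voiced /ɡ/.
uvular: voiceless —, voiced /ɢ/.
Gaps, from front to back: velar lacks voiceless (/k/); uvular lacks voiceless (/q/).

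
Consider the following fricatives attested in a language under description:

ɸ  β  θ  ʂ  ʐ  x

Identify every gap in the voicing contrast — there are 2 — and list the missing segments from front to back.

/ð/, /ɣ/

Voiceless: /ɸ/ (bilabial), /θ/ (dental), /ʂ/ (retroflex), /x/ (velar).
Voiced: /β/ (bilabial), /ʐ/ (retroflex).
Gaps, from front to back: dental lacks voiced (/ð/); velar lacks voiced (/ɣ/).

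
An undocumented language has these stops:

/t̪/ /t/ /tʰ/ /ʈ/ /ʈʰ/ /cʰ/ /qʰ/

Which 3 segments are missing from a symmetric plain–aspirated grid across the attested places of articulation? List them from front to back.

/t̪ʰ/, /c/, /q/

dental: plain /t̪/, aspirated —.
alveolar: plain /t/, aspirated /tʰ/.
retroflex: plain /ʈ/, aspirated /ʈʰ/.
palatal: plain —, aspirated /cʰ/.
uvular: plain —, aspirated /qʰ/.
Gaps, from front to back: dental lacks aspirated (/t̪ʰ/); palatal lacks plain (/c/); uvular lacks plain (/q/).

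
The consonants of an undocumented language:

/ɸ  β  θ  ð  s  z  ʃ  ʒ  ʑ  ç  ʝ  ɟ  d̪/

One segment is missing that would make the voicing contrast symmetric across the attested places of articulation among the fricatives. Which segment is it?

bilabial: voiceless /ɸ/, voiced /β/.
dental: voiceless /θ/, voiced /ð/.
alveolar: voiceless /s/, voiced /z/.
postalveolar: voiceless /ʃ/, voiced /ʒ/.
alveolo-palatal: voiceless —, voiced /ʑ/.
palatal: voiceless /ç/, voiced /ʝ/.
The alveolo-palatal row has no voiceless member, so the gap is the voiceless alveolo-palatal fricative /ɕ/.

/ɕ/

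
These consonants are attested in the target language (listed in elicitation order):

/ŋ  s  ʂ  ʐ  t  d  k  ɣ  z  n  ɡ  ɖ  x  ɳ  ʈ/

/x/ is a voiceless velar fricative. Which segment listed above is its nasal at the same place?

/ŋ/

The nasal at the same place is a velar nasal — in this inventory, /ŋ/.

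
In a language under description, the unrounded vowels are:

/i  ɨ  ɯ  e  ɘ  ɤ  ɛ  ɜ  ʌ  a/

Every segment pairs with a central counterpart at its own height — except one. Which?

High: /i/ ~ /ɨ/ ~ /ɯ/
High-mid: /e/ ~ /ɘ/ ~ /ɤ/
Low-mid: /ɛ/ ~ /ɜ/ ~ /ʌ/
Low: only /a/ (front); no central partner.
So /a/ is the unpaired segment.

/a/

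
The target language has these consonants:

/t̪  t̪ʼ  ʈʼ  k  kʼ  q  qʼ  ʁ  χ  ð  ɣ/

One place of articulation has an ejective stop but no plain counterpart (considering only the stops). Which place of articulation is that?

retroflex

Plain: /t̪/ (dental), /k/ (velar), /q/ (uvular).
Ejective: /t̪ʼ/ (dental), /ʈʼ/ (retroflex), /kʼ/ (velar), /qʼ/ (uvular).
Every place of articulation has a plain member except retroflex, where /ʈ/ would be expected.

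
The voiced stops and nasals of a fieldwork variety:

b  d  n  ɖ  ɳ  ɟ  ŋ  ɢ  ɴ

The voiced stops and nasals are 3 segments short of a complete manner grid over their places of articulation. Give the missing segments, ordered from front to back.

place of articulation  oral stop  nasal   
bilabial          b         —       
alveolar          d         n       
retroflex         ɖ         ɳ       
palatal           ɟ         —       
velar             —         ŋ       
uvular            ɢ         ɴ       
Gaps, from front to back: bilabial lacks nasal (/m/); palatal lacks nasal (/ɲ/); velar lacks oral stop (/ɡ/).

/m/, /ɲ/, /ɡ/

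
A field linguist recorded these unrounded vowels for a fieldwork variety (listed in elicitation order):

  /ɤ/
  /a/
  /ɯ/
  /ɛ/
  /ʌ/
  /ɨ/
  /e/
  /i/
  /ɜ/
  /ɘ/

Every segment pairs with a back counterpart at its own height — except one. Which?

High: /i/ ~ /ɨ/ ~ /ɯ/
High-mid: /e/ ~ /ɘ/ ~ /ɤ/
Low-mid: /ɛ/ ~ /ɜ/ ~ /ʌ/
Low: only /a/ (front); no back partner.
So /a/ is the unpaired segment.

/a/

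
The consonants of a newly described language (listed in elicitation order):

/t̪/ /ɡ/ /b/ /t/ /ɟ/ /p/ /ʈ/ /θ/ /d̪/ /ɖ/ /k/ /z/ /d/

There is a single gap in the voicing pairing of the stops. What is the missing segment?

Voiceless: /p/ (bilabial), /t̪/ (dental), /t/ (alveolar), /ʈ/ (retroflex), /k/ (velar).
Voiced: /b/ (bilabial), /d̪/ (dental), /d/ (alveolar), /ɖ/ (retroflex), /ɟ/ (palatal), /ɡ/ (velar).
The palatal row has no voiceless member, so the gap is the voiceless palatal stop /c/.

/c/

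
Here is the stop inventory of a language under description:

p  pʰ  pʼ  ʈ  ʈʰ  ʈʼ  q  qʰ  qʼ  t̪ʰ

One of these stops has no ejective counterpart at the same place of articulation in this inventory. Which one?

Bilabial: /p/ ~ /pʰ/ ~ /pʼ/
Retroflex: /ʈ/ ~ /ʈʰ/ ~ /ʈʼ/
Uvular: /q/ ~ /qʰ/ ~ /qʼ/
Dental: only /t̪ʰ/ (aspirated); no ejective partner.
So /t̪ʰ/ is the unpaired segment.

/t̪ʰ/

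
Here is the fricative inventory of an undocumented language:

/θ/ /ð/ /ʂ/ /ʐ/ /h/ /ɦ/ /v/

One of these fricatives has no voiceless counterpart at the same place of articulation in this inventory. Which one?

/v/

Dental: /θ/ ~ /ð/
Retroflex: /ʂ/ ~ /ʐ/
Glottal: /h/ ~ /ɦ/
Labiodental: only /v/ (voiced); no voiceless partner.
So /v/ is the unpaired segment.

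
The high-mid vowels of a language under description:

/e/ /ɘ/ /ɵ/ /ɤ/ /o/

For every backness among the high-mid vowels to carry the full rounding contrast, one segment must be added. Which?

/ø/

front: unrounded /e/, rounded —.
central: unrounded /ɘ/, rounded /ɵ/.
back: unrounded /ɤ/, rounded /o/.
The front row has no rounded member, so the gap is the front rounded vowel /ø/.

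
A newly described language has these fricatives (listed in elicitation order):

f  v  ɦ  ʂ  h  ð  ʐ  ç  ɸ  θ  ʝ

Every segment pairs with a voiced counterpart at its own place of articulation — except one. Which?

Labiodental: /f/ ~ /v/
Dental: /θ/ ~ /ð/
Retroflex: /ʂ/ ~ /ʐ/
Palatal: /ç/ ~ /ʝ/
Glottal: /h/ ~ /ɦ/
Bilabial: only /ɸ/ (voiceless); no voiced partner.
So /ɸ/ is the unpaired segment.

/ɸ/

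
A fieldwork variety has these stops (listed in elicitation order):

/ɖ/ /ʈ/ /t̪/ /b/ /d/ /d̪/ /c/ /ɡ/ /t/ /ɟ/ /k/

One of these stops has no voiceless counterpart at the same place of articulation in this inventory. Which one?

/b/

Dental: /t̪/ ~ /d̪/
Alveolar: /t/ ~ /d/
Retroflex: /ʈ/ ~ /ɖ/
Palatal: /c/ ~ /ɟ/
Velar: /k/ ~ /ɡ/
Bilabial: only /b/ (voiced); no voiceless partner.
So /b/ is the unpaired segment.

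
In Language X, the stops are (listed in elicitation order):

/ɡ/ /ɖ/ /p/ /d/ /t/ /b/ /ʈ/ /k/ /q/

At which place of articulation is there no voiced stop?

uvular

place of articulation  voiceless  voiced  
bilabial          p         b       
alveolar          t         d       
retroflex         ʈ         ɖ       
velar             k         ɡ       
uvular            q         —       
Every place of articulation has a voiced member except uvular, where /ɢ/ would be expected.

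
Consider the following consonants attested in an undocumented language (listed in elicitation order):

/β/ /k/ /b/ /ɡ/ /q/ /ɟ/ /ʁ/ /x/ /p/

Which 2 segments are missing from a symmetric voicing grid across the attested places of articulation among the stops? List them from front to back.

bilabial: voiceless /p/, voiced /b/.
palatal: voiceless —, voiced /ɟ/.
velar: voiceless /k/, voiced /ɡ/.
uvular: voiceless /q/, voiced —.
Gaps, from front to back: palatal lacks voiceless (/c/); uvular lacks voiced (/ɢ/).

/c/, /ɢ/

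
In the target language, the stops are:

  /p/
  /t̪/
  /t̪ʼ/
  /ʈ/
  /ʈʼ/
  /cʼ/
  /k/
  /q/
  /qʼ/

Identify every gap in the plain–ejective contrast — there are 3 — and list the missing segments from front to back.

/pʼ/, /c/, /kʼ/

place of articulation  plain     ejective
bilabial          p         —       
dental            t̪        t̪ʼ     
retroflex         ʈ         ʈʼ      
palatal           —         cʼ      
velar             k         —       
uvular            q         qʼ      
Gaps, from front to back: bilabial lacks ejective (/pʼ/); palatal lacks plain (/c/); velar lacks ejective (/kʼ/).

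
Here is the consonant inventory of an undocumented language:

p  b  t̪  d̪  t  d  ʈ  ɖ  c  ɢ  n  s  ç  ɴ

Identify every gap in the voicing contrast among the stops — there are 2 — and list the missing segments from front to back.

Voiceless: /p/ (bilabial), /t̪/ (dental), /t/ (alveolar), /ʈ/ (retroflex), /c/ (palatal).
Voiced: /b/ (bilabial), /d̪/ (dental), /d/ (alveolar), /ɖ/ (retroflex), /ɢ/ (uvular).
Gaps, from front to back: palatal lacks voiced (/ɟ/); uvular lacks voiceless (/q/).

/ɟ/, /q/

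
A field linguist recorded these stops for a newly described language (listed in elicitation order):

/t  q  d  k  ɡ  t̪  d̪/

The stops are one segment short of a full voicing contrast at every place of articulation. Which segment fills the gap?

/ɢ/

dental: voiceless /t̪/, voiced /d̪/.
alveolar: voiceless /t/, voiced /d/.
velar: voiceless /k/, voiced /ɡ/.
uvular: voiceless /q/, voiced —.
The uvular row has no voiced member, so the gap is the voiced uvular stop /ɢ/.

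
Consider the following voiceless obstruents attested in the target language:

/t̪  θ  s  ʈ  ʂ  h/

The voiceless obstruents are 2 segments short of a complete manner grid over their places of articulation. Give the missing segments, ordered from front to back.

place of articulation  stop      fricative
dental            t̪        θ       
alveolar          —         s       
retroflex         ʈ         ʂ       
glottal           —         h       
Gaps, from front to back: alveolar lacks stop (/t/); glottal lacks stop (/ʔ/).

/t/, /ʔ/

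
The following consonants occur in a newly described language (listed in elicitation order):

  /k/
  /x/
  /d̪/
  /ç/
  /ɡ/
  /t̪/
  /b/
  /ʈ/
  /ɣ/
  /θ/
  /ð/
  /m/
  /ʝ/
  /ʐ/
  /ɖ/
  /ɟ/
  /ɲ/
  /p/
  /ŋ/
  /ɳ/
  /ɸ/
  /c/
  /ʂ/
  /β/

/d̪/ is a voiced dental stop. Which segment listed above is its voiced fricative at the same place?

/ð/

The voiced fricative at the same place is a voiced dental fricative — in this inventory, /ð/.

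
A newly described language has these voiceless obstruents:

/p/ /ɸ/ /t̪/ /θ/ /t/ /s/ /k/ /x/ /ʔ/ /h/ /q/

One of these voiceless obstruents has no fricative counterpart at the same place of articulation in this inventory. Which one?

/q/

Bilabial: /p/ ~ /ɸ/
Dental: /t̪/ ~ /θ/
Alveolar: /t/ ~ /s/
Velar: /k/ ~ /x/
Glottal: /ʔ/ ~ /h/
Uvular: only /q/ (stop); no fricative partner.
So /q/ is the unpaired segment.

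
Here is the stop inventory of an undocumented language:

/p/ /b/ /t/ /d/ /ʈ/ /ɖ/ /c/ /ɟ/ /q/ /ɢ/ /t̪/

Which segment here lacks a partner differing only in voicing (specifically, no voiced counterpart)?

Bilabial: /p/ ~ /b/
Alveolar: /t/ ~ /d/
Retroflex: /ʈ/ ~ /ɖ/
Palatal: /c/ ~ /ɟ/
Uvular: /q/ ~ /ɢ/
Dental: only /t̪/ (voiceless); no voiced partner.
So /t̪/ is the unpaired segment.

/t̪/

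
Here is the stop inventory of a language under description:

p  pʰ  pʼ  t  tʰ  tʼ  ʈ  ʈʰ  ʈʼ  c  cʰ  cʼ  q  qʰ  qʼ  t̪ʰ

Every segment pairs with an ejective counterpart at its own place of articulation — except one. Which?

/t̪ʰ/

Bilabial: /p/ ~ /pʰ/ ~ /pʼ/
Alveolar: /t/ ~ /tʰ/ ~ /tʼ/
Retroflex: /ʈ/ ~ /ʈʰ/ ~ /ʈʼ/
Palatal: /c/ ~ /cʰ/ ~ /cʼ/
Uvular: /q/ ~ /qʰ/ ~ /qʼ/
Dental: only /t̪ʰ/ (aspirated); no ejective partner.
So /t̪ʰ/ is the unpaired segment.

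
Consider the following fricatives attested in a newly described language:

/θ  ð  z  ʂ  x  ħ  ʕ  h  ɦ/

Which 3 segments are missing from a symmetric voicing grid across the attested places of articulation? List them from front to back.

Voiceless: /θ/ (dental), /ʂ/ (retroflex), /x/ (velar), /ħ/ (pharyngeal), /h/ (glottal).
Voiced: /ð/ (dental), /z/ (alveolar), /ʕ/ (pharyngeal), /ɦ/ (glottal).
Gaps, from front to back: alveolar lacks voiceless (/s/); retroflex lacks voiced (/ʐ/); velar lacks voiced (/ɣ/).

/s/, /ʐ/, /ɣ/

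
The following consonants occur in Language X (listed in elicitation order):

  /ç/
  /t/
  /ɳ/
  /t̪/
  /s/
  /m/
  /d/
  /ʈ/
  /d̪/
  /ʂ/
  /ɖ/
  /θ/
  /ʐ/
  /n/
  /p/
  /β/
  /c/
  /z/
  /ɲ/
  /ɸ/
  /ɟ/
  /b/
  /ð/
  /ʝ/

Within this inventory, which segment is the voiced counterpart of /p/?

/b/

/p/ is a voiceless bilabial stop.
The voiced counterpart is a voiced bilabial stop — in this inventory, /b/.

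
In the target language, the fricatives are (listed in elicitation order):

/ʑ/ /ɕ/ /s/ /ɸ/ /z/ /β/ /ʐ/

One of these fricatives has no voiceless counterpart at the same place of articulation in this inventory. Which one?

Bilabial: /ɸ/ ~ /β/
Alveolar: /s/ ~ /z/
Alveolo-palatal: /ɕ/ ~ /ʑ/
Retroflex: only /ʐ/ (voiced); no voiceless partner.
So /ʐ/ is the unpaired segment.

/ʐ/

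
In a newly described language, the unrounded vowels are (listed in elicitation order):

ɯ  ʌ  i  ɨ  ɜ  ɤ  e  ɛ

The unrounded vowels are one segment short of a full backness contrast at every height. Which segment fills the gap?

/ɘ/

Front: /i/ (high), /e/ (high-mid), /ɛ/ (low-mid).
Central: /ɨ/ (high), /ɜ/ (low-mid).
Back: /ɯ/ (high), /ɤ/ (high-mid), /ʌ/ (low-mid).
The high-mid row has no central member, so the gap is the high-mid central unrounded vowel /ɘ/.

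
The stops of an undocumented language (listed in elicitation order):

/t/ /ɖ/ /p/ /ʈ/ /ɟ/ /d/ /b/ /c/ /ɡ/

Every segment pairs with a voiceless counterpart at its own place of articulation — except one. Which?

Bilabial: /p/ ~ /b/
Alveolar: /t/ ~ /d/
Retroflex: /ʈ/ ~ /ɖ/
Palatal: /c/ ~ /ɟ/
Velar: only /ɡ/ (voiced); no voiceless partner.
So /ɡ/ is the unpaired segment.

/ɡ/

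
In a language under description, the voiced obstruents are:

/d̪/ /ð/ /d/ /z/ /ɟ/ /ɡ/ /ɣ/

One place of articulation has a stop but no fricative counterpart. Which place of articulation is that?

palatal

Stop: /d̪/ (dental), /d/ (alveolar), /ɟ/ (palatal), /ɡ/ (velar).
Fricative: /ð/ (dental), /z/ (alveolar), /ɣ/ (velar).
Every place of articulation has a fricative member except palatal, where /ʝ/ would be expected.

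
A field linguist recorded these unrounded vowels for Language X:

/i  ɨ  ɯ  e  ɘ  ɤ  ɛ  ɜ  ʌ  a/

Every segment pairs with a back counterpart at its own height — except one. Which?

High: /i/ ~ /ɨ/ ~ /ɯ/
High-mid: /e/ ~ /ɘ/ ~ /ɤ/
Low-mid: /ɛ/ ~ /ɜ/ ~ /ʌ/
Low: only /a/ (front); no back partner.
So /a/ is the unpaired segment.

/a/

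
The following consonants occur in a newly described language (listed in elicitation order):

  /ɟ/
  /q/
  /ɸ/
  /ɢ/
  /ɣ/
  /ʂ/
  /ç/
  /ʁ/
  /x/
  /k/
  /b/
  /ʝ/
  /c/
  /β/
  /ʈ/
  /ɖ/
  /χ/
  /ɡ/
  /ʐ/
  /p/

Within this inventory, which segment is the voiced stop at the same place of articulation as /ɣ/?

/ɣ/ is a voiced velar fricative.
The voiced stop at the same place is a voiced velar stop — in this inventory, /ɡ/.

/ɡ/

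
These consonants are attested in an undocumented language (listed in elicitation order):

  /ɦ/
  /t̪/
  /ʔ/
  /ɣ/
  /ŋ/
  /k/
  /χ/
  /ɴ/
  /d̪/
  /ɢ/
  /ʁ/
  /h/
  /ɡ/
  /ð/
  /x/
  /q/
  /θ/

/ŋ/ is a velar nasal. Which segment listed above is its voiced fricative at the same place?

/ɣ/

The voiced fricative at the same place is a voiced velar fricative — in this inventory, /ɣ/.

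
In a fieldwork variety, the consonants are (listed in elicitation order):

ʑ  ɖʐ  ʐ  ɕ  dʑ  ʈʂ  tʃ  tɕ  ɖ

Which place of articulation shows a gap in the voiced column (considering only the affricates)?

postalveolar: voiceless /tʃ/, voiced —.
retroflex: voiceless /ʈʂ/, voiced /ɖʐ/.
alveolo-palatal: voiceless /tɕ/, voiced /dʑ/.
Every place of articulation has a voiced member except postalveolar, where /dʒ/ would be expected.

postalveolar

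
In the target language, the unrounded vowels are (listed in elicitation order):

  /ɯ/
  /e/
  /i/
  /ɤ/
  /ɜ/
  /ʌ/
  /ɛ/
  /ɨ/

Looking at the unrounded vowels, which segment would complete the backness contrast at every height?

high: front /i/, central /ɨ/, back /ɯ/.
high-mid: front /e/, central —, back /ɤ/.
low-mid: front /ɛ/, central /ɜ/, back /ʌ/.
The high-mid row has no central member, so the gap is the high-mid central unrounded vowel /ɘ/.

/ɘ/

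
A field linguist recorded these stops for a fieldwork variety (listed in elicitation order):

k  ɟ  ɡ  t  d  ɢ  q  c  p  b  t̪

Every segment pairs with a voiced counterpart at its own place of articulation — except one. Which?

Bilabial: /p/ ~ /b/
Alveolar: /t/ ~ /d/
Palatal: /c/ ~ /ɟ/
Velar: /k/ ~ /ɡ/
Uvular: /q/ ~ /ɢ/
Dental: only /t̪/ (voiceless); no voiced partner.
So /t̪/ is the unpaired segment.

/t̪/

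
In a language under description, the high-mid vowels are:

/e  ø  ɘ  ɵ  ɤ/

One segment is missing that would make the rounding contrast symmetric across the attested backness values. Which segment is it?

/o/

Unrounded: /e/ (front), /ɘ/ (central), /ɤ/ (back).
Rounded: /ø/ (front), /ɵ/ (central).
The back row has no rounded member, so the gap is the back rounded vowel /o/.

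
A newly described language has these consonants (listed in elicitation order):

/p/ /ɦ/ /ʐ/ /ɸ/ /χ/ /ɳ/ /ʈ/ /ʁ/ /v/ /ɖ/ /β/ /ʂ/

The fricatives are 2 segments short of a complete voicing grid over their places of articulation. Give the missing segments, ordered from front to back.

/f/, /h/

place of articulation  voiceless  voiced  
bilabial          ɸ         β       
labiodental       —         v       
retroflex         ʂ         ʐ       
uvular            χ         ʁ       
glottal           —         ɦ       
Gaps, from front to back: labiodental lacks voiceless (/f/); glottal lacks voiceless (/h/).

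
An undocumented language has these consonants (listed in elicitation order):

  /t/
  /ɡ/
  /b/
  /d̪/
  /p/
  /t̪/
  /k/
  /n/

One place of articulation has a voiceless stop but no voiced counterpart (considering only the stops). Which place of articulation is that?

bilabial: voiceless /p/, voiced /b/.
dental: voiceless /t̪/, voiced /d̪/.
alveolar: voiceless /t/, voiced —.
velar: voiceless /k/, voiced /ɡ/.
Every place of articulation has a voiced member except alveolar, where /d/ would be expected.

alveolar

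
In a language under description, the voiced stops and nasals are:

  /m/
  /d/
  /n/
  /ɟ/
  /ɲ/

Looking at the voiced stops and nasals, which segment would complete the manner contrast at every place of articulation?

bilabial: oral stop —, nasal /m/.
alveolar: oral stop /d/, nasal /n/.
palatal: oral stop /ɟ/, nasal /ɲ/.
The bilabial row has no oral stop member, so the gap is the bilabial oral stop /b/.

/b/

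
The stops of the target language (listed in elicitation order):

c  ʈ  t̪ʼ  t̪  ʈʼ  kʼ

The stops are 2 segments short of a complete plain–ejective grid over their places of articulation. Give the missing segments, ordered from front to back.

Plain: /t̪/ (dental), /ʈ/ (retroflex), /c/ (palatal).
Ejective: /t̪ʼ/ (dental), /ʈʼ/ (retroflex), /kʼ/ (velar).
Gaps, from front to back: palatal lacks ejective (/cʼ/); velar lacks plain (/k/).

/cʼ/, /k/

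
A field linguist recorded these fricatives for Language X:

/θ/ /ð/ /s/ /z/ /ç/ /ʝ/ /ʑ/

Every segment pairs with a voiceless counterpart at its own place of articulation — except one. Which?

Dental: /θ/ ~ /ð/
Alveolar: /s/ ~ /z/
Palatal: /ç/ ~ /ʝ/
Alveolo-palatal: only /ʑ/ (voiced); no voiceless partner.
So /ʑ/ is the unpaired segment.

/ʑ/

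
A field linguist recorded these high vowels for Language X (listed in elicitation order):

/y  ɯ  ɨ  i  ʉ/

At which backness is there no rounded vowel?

back

front: unrounded /i/, rounded /y/.
central: unrounded /ɨ/, rounded /ʉ/.
back: unrounded /ɯ/, rounded —.
Every backness has a rounded member except back, where /u/ would be expected.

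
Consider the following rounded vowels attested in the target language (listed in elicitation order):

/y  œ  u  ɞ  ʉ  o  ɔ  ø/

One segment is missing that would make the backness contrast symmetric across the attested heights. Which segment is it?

/ɵ/

Front: /y/ (high), /ø/ (high-mid), /œ/ (low-mid).
Central: /ʉ/ (high), /ɞ/ (low-mid).
Back: /u/ (high), /o/ (high-mid), /ɔ/ (low-mid).
The high-mid row has no central member, so the gap is the high-mid central rounded vowel /ɵ/.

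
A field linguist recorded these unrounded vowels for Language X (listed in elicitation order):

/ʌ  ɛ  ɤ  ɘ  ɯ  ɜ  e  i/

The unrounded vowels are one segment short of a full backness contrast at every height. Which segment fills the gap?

/ɨ/

height            front     central   back    
high              i         —         ɯ       
high-mid          e         ɘ         ɤ       
low-mid           ɛ         ɜ         ʌ       
The high row has no central member, so the gap is the high central unrounded vowel /ɨ/.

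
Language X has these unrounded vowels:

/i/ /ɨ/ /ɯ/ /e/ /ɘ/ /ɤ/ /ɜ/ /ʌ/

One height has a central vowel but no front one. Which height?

high: front /i/, central /ɨ/, back /ɯ/.
high-mid: front /e/, central /ɘ/, back /ɤ/.
low-mid: front —, central /ɜ/, back /ʌ/.
Every height has a front member except low-mid, where /ɛ/ would be expected.

low-mid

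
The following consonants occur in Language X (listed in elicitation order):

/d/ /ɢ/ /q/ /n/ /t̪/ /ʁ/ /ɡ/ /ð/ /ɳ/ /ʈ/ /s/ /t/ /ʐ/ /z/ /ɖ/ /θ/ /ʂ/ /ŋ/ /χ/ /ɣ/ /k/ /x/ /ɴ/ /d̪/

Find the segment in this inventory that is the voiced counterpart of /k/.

/k/ is a voiceless velar stop.
The voiced counterpart is a voiced velar stop — in this inventory, /ɡ/.

/ɡ/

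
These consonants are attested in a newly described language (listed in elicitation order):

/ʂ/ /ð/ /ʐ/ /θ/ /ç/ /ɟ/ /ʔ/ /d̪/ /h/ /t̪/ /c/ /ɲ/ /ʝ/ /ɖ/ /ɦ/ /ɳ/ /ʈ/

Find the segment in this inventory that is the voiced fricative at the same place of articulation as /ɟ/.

/ɟ/ is a voiced palatal stop.
The voiced fricative at the same place is a voiced palatal fricative — in this inventory, /ʝ/.

/ʝ/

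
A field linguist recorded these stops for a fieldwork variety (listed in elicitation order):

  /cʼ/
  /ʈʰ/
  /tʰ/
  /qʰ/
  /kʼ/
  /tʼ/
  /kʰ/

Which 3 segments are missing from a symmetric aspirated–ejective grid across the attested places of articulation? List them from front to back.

/ʈʼ/, /cʰ/, /qʼ/

place of articulation  aspirated  ejective
alveolar          tʰ        tʼ      
retroflex         ʈʰ        —       
palatal           —         cʼ      
velar             kʰ        kʼ      
uvular            qʰ        —       
Gaps, from front to back: retroflex lacks ejective (/ʈʼ/); palatal lacks aspirated (/cʰ/); uvular lacks ejective (/qʼ/).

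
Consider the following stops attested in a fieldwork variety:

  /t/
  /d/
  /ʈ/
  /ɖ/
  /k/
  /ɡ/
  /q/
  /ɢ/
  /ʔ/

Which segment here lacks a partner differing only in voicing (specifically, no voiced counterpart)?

/ʔ/

Alveolar: /t/ ~ /d/
Retroflex: /ʈ/ ~ /ɖ/
Velar: /k/ ~ /ɡ/
Uvular: /q/ ~ /ɢ/
Glottal: only /ʔ/ (voiceless); no voiced partner.
So /ʔ/ is the unpaired segment.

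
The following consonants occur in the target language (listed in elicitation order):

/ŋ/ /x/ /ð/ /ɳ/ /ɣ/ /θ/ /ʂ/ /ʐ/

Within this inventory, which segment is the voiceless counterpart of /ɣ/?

/x/

/ɣ/ is a voiced velar fricative.
The voiceless counterpart is a voiceless velar fricative — in this inventory, /x/.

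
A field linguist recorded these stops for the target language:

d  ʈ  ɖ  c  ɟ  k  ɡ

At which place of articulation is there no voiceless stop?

place of articulation  voiceless  voiced  
alveolar          —         d       
retroflex         ʈ         ɖ       
palatal           c         ɟ       
velar             k         ɡ       
Every place of articulation has a voiceless member except alveolar, where /t/ would be expected.

alveolar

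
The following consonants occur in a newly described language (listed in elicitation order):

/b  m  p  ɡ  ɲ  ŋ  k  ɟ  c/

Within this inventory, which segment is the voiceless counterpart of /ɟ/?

/ɟ/ is a voiced palatal stop.
The voiceless counterpart is a voiceless palatal stop — in this inventory, /c/.

/c/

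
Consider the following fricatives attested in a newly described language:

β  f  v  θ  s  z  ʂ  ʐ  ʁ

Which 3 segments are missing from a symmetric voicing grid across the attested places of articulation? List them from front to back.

bilabial: voiceless —, voiced /β/.
labiodental: voiceless /f/, voiced /v/.
dental: voiceless /θ/, voiced —.
alveolar: voiceless /s/, voiced /z/.
retroflex: voiceless /ʂ/, voiced /ʐ/.
uvular: voiceless —, voiced /ʁ/.
Gaps, from front to back: bilabial lacks voiceless (/ɸ/); dental lacks voiced (/ð/); uvular lacks voiceless (/χ/).

/ɸ/, /ð/, /χ/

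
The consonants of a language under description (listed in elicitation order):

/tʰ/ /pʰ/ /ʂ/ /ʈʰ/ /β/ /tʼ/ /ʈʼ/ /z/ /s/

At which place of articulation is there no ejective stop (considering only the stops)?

bilabial

Aspirated: /pʰ/ (bilabial), /tʰ/ (alveolar), /ʈʰ/ (retroflex).
Ejective: /tʼ/ (alveolar), /ʈʼ/ (retroflex).
Every place of articulation has an ejective member except bilabial, where /pʼ/ would be expected.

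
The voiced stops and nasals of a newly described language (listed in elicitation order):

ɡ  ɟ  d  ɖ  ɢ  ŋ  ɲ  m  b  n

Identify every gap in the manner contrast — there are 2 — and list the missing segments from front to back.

/ɳ/, /ɴ/

place of articulation  oral stop  nasal   
bilabial          b         m       
alveolar          d         n       
retroflex         ɖ         —       
palatal           ɟ         ɲ       
velar             ɡ         ŋ       
uvular            ɢ         —       
Gaps, from front to back: retroflex lacks nasal (/ɳ/); uvular lacks nasal (/ɴ/).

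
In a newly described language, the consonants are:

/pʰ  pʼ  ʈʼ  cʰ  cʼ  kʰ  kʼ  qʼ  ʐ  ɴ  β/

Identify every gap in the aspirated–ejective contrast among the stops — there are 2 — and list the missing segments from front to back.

/ʈʰ/, /qʰ/

Aspirated: /pʰ/ (bilabial), /cʰ/ (palatal), /kʰ/ (velar).
Ejective: /pʼ/ (bilabial), /ʈʼ/ (retroflex), /cʼ/ (palatal), /kʼ/ (velar), /qʼ/ (uvular).
Gaps, from front to back: retroflex lacks aspirated (/ʈʰ/); uvular lacks aspirated (/qʰ/).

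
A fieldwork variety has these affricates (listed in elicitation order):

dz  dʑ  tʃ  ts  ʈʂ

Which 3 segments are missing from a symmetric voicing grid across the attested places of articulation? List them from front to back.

alveolar: voiceless /ts/, voiced /dz/.
postalveolar: voiceless /tʃ/, voiced —.
retroflex: voiceless /ʈʂ/, voiced —.
alveolo-palatal: voiceless —, voiced /dʑ/.
Gaps, from front to back: postalveolar lacks voiced (/dʒ/); retroflex lacks voiced (/ɖʐ/); alveolo-palatal lacks voiceless (/tɕ/).

/dʒ/, /ɖʐ/, /tɕ/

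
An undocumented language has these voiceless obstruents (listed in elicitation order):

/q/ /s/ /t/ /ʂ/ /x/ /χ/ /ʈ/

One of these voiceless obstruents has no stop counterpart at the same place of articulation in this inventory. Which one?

Alveolar: /t/ ~ /s/
Retroflex: /ʈ/ ~ /ʂ/
Uvular: /q/ ~ /χ/
Velar: only /x/ (fricative); no stop partner.
So /x/ is the unpaired segment.

/x/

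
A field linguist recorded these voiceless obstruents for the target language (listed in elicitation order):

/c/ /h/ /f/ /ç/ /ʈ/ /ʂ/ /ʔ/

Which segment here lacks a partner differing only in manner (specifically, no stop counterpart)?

/f/

Retroflex: /ʈ/ ~ /ʂ/
Palatal: /c/ ~ /ç/
Glottal: /ʔ/ ~ /h/
Labiodental: only /f/ (fricative); no stop partner.
So /f/ is the unpaired segment.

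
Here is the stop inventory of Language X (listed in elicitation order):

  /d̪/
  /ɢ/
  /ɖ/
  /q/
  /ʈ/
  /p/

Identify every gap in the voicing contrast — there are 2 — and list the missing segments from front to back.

/b/, /t̪/

place of articulation  voiceless  voiced  
bilabial          p         —       
dental            —         d̪      
retroflex         ʈ         ɖ       
uvular            q         ɢ       
Gaps, from front to back: bilabial lacks voiced (/b/); dental lacks voiceless (/t̪/).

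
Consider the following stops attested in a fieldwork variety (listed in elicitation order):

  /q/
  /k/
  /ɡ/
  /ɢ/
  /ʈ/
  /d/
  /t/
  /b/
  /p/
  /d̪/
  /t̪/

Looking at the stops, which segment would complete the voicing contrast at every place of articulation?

/ɖ/

bilabial: voiceless /p/, voiced /b/.
dental: voiceless /t̪/, voiced /d̪/.
alveolar: voiceless /t/, voiced /d/.
retroflex: voiceless /ʈ/, voiced —.
velar: voiceless /k/, voiced /ɡ/.
uvular: voiceless /q/, voiced /ɢ/.
The retroflex row has no voiced member, so the gap is the voiced retroflex stop /ɖ/.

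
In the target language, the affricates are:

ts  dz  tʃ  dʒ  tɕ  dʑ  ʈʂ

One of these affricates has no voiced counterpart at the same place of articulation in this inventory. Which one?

Alveolar: /ts/ ~ /dz/
Postalveolar: /tʃ/ ~ /dʒ/
Alveolo-palatal: /tɕ/ ~ /dʑ/
Retroflex: only /ʈʂ/ (voiceless); no voiced partner.
So /ʈʂ/ is the unpaired segment.

/ʈʂ/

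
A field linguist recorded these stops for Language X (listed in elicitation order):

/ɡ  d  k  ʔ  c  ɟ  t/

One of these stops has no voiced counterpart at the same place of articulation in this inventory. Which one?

Alveolar: /t/ ~ /d/
Palatal: /c/ ~ /ɟ/
Velar: /k/ ~ /ɡ/
Glottal: only /ʔ/ (voiceless); no voiced partner.
So /ʔ/ is the unpaired segment.

/ʔ/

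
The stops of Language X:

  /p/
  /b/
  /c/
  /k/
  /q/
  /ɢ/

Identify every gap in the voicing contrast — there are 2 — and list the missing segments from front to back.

bilabial: voiceless /p/, voiced /b/.
palatal: voiceless /c/, voiced —.
velar: voiceless /k/, voiced —.
uvular: voiceless /q/, voiced /ɢ/.
Gaps, from front to back: palatal lacks voiced (/ɟ/); velar lacks voiced (/ɡ/).

/ɟ/, /ɡ/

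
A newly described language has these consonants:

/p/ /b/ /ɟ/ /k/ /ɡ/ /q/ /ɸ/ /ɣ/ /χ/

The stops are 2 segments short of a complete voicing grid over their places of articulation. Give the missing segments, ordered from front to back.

/c/, /ɢ/

Voiceless: /p/ (bilabial), /k/ (velar), /q/ (uvular).
Voiced: /b/ (bilabial), /ɟ/ (palatal), /ɡ/ (velar).
Gaps, from front to back: palatal lacks voiceless (/c/); uvular lacks voiced (/ɢ/).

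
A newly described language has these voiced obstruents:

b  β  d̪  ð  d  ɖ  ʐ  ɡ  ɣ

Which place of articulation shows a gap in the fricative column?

Stop: /b/ (bilabial), /d̪/ (dental), /d/ (alveolar), /ɖ/ (retroflex), /ɡ/ (velar).
Fricative: /β/ (bilabial), /ð/ (dental), /ʐ/ (retroflex), /ɣ/ (velar).
Every place of articulation has a fricative member except alveolar, where /z/ would be expected.

alveolar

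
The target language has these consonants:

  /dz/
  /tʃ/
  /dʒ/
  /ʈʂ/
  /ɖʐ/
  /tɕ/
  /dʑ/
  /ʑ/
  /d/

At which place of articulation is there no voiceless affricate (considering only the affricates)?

place of articulation  voiceless  voiced  
alveolar          —         dz      
postalveolar      tʃ        dʒ      
retroflex         ʈʂ        ɖʐ      
alveolo-palatal   tɕ        dʑ      
Every place of articulation has a voiceless member except alveolar, where /ts/ would be expected.

alveolar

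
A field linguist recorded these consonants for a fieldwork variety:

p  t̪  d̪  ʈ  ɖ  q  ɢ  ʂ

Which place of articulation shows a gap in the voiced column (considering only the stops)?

bilabial

Voiceless: /p/ (bilabial), /t̪/ (dental), /ʈ/ (retroflex), /q/ (uvular).
Voiced: /d̪/ (dental), /ɖ/ (retroflex), /ɢ/ (uvular).
Every place of articulation has a voiced member except bilabial, where /b/ would be expected.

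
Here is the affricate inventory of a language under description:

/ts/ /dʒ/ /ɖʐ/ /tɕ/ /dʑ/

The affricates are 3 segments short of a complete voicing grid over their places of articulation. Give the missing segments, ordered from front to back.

Voiceless: /ts/ (alveolar), /tɕ/ (alveolo-palatal).
Voiced: /dʒ/ (postalveolar), /ɖʐ/ (retroflex), /dʑ/ (alveolo-palatal).
Gaps, from front to back: alveolar lacks voiced (/dz/); postalveolar lacks voiceless (/tʃ/); retroflex lacks voiceless (/ʈʂ/).

/dz/, /tʃ/, /ʈʂ/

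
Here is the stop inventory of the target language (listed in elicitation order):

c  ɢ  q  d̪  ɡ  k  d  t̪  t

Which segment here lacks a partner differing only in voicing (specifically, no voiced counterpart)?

/c/

Dental: /t̪/ ~ /d̪/
Alveolar: /t/ ~ /d/
Velar: /k/ ~ /ɡ/
Uvular: /q/ ~ /ɢ/
Palatal: only /c/ (voiceless); no voiced partner.
So /c/ is the unpaired segment.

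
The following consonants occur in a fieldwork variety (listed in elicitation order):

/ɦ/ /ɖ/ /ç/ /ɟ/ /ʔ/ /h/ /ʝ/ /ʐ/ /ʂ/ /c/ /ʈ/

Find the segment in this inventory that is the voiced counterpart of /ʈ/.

/ɖ/

/ʈ/ is a voiceless retroflex stop.
The voiced counterpart is a voiced retroflex stop — in this inventory, /ɖ/.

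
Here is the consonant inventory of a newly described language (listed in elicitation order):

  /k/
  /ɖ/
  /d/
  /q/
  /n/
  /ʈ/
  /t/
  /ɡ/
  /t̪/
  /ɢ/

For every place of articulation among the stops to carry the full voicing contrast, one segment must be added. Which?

/d̪/

place of articulation  voiceless  voiced  
dental            t̪        —       
alveolar          t         d       
retroflex         ʈ         ɖ       
velar             k         ɡ       
uvular            q         ɢ       
The dental row has no voiced member, so the gap is the voiced dental stop /d̪/.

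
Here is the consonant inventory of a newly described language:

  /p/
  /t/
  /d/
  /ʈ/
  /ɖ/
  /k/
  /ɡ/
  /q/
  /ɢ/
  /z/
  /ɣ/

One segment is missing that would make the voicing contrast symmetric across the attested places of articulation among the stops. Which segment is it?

place of articulation  voiceless  voiced  
bilabial          p         —       
alveolar          t         d       
retroflex         ʈ         ɖ       
velar             k         ɡ       
uvular            q         ɢ       
The bilabial row has no voiced member, so the gap is the voiced bilabial stop /b/.

/b/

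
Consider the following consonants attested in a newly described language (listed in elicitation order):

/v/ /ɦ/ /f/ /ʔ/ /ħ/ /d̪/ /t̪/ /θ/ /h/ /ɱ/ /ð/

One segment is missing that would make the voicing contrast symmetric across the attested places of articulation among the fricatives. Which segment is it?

/ʕ/

place of articulation  voiceless  voiced  
labiodental       f         v       
dental            θ         ð       
pharyngeal        ħ         —       
glottal           h         ɦ       
The pharyngeal row has no voiced member, so the gap is the voiced pharyngeal fricative /ʕ/.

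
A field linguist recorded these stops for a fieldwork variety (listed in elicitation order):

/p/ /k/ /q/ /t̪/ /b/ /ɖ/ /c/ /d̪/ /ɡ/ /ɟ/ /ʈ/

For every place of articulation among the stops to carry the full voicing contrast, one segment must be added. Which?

Voiceless: /p/ (bilabial), /t̪/ (dental), /ʈ/ (retroflex), /c/ (palatal), /k/ (velar), /q/ (uvular).
Voiced: /b/ (bilabial), /d̪/ (dental), /ɖ/ (retroflex), /ɟ/ (palatal), /ɡ/ (velar).
The uvular row has no voiced member, so the gap is the voiced uvular stop /ɢ/.

/ɢ/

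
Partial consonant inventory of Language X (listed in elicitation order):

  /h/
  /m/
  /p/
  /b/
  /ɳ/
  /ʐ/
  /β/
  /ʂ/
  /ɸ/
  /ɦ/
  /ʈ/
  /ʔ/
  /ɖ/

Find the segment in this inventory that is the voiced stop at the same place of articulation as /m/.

/m/ is a bilabial nasal.
The voiced stop at the same place is a voiced bilabial stop — in this inventory, /b/.

/b/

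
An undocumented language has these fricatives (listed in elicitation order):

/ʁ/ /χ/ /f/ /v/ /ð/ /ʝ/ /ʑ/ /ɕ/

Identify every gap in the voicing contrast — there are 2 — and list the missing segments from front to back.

place of articulation  voiceless  voiced  
labiodental       f         v       
dental            —         ð       
alveolo-palatal   ɕ         ʑ       
palatal           —         ʝ       
uvular            χ         ʁ       
Gaps, from front to back: dental lacks voiceless (/θ/); palatal lacks voiceless (/ç/).

/θ/, /ç/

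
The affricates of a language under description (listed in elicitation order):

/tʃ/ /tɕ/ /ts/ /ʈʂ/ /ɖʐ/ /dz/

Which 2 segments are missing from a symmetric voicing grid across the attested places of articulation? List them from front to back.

place of articulation  voiceless  voiced  
alveolar          ts        dz      
postalveolar      tʃ        —       
retroflex         ʈʂ        ɖʐ      
alveolo-palatal   tɕ        —       
Gaps, from front to back: postalveolar lacks voiced (/dʒ/); alveolo-palatal lacks voiced (/dʑ/).

/dʒ/, /dʑ/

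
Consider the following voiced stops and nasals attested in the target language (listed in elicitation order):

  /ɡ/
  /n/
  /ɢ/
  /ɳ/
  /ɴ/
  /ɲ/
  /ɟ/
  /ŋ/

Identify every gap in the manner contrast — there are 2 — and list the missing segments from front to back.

Oral stop: /ɟ/ (palatal), /ɡ/ (velar), /ɢ/ (uvular).
Nasal: /n/ (alveolar), /ɳ/ (retroflex), /ɲ/ (palatal), /ŋ/ (velar), /ɴ/ (uvular).
Gaps, from front to back: alveolar lacks oral stop (/d/); retroflex lacks oral stop (/ɖ/).

/d/, /ɖ/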